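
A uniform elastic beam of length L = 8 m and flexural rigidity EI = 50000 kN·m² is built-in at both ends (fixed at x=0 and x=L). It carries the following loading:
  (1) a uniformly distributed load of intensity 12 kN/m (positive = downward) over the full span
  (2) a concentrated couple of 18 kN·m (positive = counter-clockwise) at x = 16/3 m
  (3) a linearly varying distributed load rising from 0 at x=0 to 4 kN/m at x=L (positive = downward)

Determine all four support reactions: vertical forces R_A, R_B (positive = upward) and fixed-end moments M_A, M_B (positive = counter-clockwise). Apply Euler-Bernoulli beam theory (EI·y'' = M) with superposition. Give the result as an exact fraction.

Load 1 — uniform load w=12 kN/m over full span:
  R_A = wL/2 = 12·8/2 = 48 kN
  M_A = wL²/12 = 12·8²/12 = 64 kN·m
  R_B = wL/2 = 12·8/2 = 48 kN
  M_B = -wL²/12 = -12·8²/12 = -64 kN·m
Load 2 — applied couple M₀=18 kN·m at a=16/3 m (b=L-a=8/3):
  R_A = 6M₀ab/L³ = 6·18·(16/3)·(8/3)/8³ = 3 kN
  M_A = M₀b(2a-b)/L² = 18·(8/3)·(2·(16/3)-(8/3))/8² = 6 kN·m
  R_B = -6M₀ab/L³ = -6·18·(16/3)·(8/3)/8³ = -3 kN
  M_B = M₀a(2b-a)/L² = 18·(16/3)·(2·(8/3)-(16/3))/8² = 0 kN·m
Load 3 — triangular load w₀=4 kN/m (0→w₀ over full span):
  R_A = 3w₀L/20 = 3·4·8/20 = 24/5 kN
  M_A = w₀L²/30 = 4·8²/30 = 128/15 kN·m
  R_B = 7w₀L/20 = 7·4·8/20 = 56/5 kN
  M_B = -w₀L²/20 = -4·8²/20 = -64/5 kN·m
Superposition: R_A = 279/5 kN, M_A = 1178/15 kN·m, R_B = 281/5 kN, M_B = -384/5 kN·m

R_A = 279/5 kN, M_A = 1178/15 kN·m, R_B = 281/5 kN, M_B = -384/5 kN·m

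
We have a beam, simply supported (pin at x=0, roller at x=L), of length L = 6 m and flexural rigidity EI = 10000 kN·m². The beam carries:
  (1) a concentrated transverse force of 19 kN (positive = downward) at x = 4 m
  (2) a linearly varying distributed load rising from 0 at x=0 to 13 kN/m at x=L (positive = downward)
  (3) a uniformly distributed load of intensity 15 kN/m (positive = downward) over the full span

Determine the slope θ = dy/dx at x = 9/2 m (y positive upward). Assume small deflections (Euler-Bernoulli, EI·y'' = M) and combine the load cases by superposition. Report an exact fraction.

Load 1 — point force P=19 kN at a=4 m (b=L-a=2):
  θ_1 = -Pa(2L²-6Lx+3x²+a²)/(6LEI)  [x>a] = -19·4·(2·6²-6·6·(9/2)+3·(9/2)²+4²)/(6·6·10000) = 1007/360000 rad
Load 2 — triangular load w₀=13 kN/m (0→w₀ over full span):
  θ_2 = -w₀(7L⁴-30L²x²+15x⁴)/(360LEI) = -13·(7·6⁴-30·6²·(9/2)²+15·(9/2)⁴)/(360·6·10000) = 51207/12800000 rad
Load 3 — uniform load w=15 kN/m over full span:
  θ_3 = -w(L³-6Lx²+4x³)/(24EI) = -15·(6³-6·6·(9/2)²+4·(9/2)³)/(24·10000) = 297/32000 rad
Superposition: θ = Σ θ_i = 1852303/115200000 rad ≈ 0.016079 rad

θ(9/2) = 1852303/115200000 rad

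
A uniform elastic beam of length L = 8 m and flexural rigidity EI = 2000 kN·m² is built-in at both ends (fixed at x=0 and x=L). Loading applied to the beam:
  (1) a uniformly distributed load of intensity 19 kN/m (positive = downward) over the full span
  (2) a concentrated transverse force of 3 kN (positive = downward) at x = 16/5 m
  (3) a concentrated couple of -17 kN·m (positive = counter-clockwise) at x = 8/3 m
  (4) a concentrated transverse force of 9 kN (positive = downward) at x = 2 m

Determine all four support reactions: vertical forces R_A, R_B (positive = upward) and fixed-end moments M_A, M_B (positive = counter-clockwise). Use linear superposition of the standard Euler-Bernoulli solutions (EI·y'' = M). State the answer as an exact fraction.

R_A = 992453/12000 kN, M_A = 344743/3000 kN·m, R_B = 975547/12000 kN, M_B = -112679/1000 kN·m

Load 1 — uniform load w=19 kN/m over full span:
  R_A = wL/2 = 19·8/2 = 76 kN
  M_A = wL²/12 = 19·8²/12 = 304/3 kN·m
  R_B = wL/2 = 19·8/2 = 76 kN
  M_B = -wL²/12 = -19·8²/12 = -304/3 kN·m
Load 2 — point force P=3 kN at a=16/5 m (b=L-a=24/5):
  R_A = Pb²(3a+b)/L³ = 3·(24/5)²·(3·(16/5)+(24/5))/8³ = 243/125 kN
  M_A = Pab²/L² = 3·(16/5)·(24/5)²/8² = 432/125 kN·m
  R_B = Pa²(a+3b)/L³ = 3·(16/5)²·((16/5)+3·(24/5))/8³ = 132/125 kN
  M_B = -Pa²b/L² = -3·(16/5)²·(24/5)/8² = -288/125 kN·m
Load 3 — applied couple M₀=-17 kN·m at a=8/3 m (b=L-a=16/3):
  R_A = 6M₀ab/L³ = 6·(-17)·(8/3)·(16/3)/8³ = -17/6 kN
  M_A = M₀b(2a-b)/L² = (-17)·(16/3)·(2·(8/3)-(16/3))/8² = 0 kN·m
  R_B = -6M₀ab/L³ = -6·(-17)·(8/3)·(16/3)/8³ = 17/6 kN
  M_B = M₀a(2b-a)/L² = (-17)·(8/3)·(2·(16/3)-(8/3))/8² = -17/3 kN·m
Load 4 — point force P=9 kN at a=2 m (b=L-a=6):
  R_A = Pb²(3a+b)/L³ = 9·6²·(3·2+6)/8³ = 243/32 kN
  M_A = Pab²/L² = 9·2·6²/8² = 81/8 kN·m
  R_B = Pa²(a+3b)/L³ = 9·2²·(2+3·6)/8³ = 45/32 kN
  M_B = -Pa²b/L² = -9·2²·6/8² = -27/8 kN·m
Superposition: R_A = 992453/12000 kN, M_A = 344743/3000 kN·m, R_B = 975547/12000 kN, M_B = -112679/1000 kN·m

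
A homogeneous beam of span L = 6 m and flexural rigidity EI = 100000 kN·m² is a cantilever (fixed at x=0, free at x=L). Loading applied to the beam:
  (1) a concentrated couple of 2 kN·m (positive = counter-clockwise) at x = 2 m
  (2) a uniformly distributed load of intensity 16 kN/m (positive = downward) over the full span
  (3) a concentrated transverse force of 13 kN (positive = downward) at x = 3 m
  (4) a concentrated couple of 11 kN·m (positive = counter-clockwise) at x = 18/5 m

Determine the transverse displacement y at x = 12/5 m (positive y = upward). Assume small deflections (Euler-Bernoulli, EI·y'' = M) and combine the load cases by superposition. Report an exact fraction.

Load 1 — applied couple M₀=2 kN·m at a=2 m (b=L-a=4):
  y_1 = M₀a(2x-a)/(2EI)  [x>a] = 2·2·(2·(12/5)-2)/(2·100000) = 7/125000 m
Load 2 — uniform load w=16 kN/m over full span:
  y_2 = -wx²(x²-4Lx+6L²)/(24EI) = -16·(12/5)²·((12/5)²-4·6·(12/5)+6·6²)/(24·100000) = -12312/1953125 m
Load 3 — point force P=13 kN at a=3 m (b=L-a=3):
  y_3 = -Px²(3a-x)/(6EI)  [x≤a] = -13·(12/5)²·(3·3-(12/5))/(6·100000) = -1287/1562500 m
Load 4 — applied couple M₀=11 kN·m at a=18/5 m (b=L-a=12/5):
  y_4 = M₀x²/(2EI)  [x≤a] = 11·(12/5)²/(2·100000) = 99/312500 m
Superposition: y = Σ y_i = -105541/15625000 m ≈ -0.006755 m

y(12/5) = -105541/15625000 m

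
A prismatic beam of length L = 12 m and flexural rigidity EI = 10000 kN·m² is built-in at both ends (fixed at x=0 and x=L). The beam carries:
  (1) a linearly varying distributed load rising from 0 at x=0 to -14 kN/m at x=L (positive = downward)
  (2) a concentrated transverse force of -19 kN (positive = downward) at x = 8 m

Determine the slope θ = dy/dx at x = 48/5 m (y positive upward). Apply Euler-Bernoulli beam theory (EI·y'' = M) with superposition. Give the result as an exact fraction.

θ(48/5) = -16846/1171875 rad

Load 1 — triangular load w₀=-14 kN/m (0→w₀ over full span):
  θ_1 = -w₀(2x(L-x)(L-2x)(x+2L)+x²(L-x)²)/(120LEI) = -(-14)·(2·(48/5)·(12-(48/5))·(12-2·(48/5))·((48/5)+2·12)+(48/5)²·(12-(48/5))²)/(120·12·10000) = -4032/390625 rad
Load 2 — point force P=-19 kN at a=8 m (b=L-a=4):
  θ_2 = Pa²(L-x)(2bL-(3b+a)(L-x))/(2L³EI)  [x>a] = (-19)·8²·(12-(48/5))·(2·4·12-(3·4+8)·(12-(48/5)))/(2·12³·10000) = -38/9375 rad
Superposition: θ = Σ θ_i = -16846/1171875 rad ≈ -0.014375 rad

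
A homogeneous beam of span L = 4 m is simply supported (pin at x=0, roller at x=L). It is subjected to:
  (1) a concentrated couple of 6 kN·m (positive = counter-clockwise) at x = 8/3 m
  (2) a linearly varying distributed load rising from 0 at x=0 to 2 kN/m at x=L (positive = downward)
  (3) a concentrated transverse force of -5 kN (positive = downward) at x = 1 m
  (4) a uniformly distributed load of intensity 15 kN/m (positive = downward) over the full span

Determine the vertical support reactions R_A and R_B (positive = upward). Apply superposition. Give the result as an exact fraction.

R_A = 349/12 kN, R_B = 359/12 kN

Load 1 — applied couple M₀=6 kN·m at a=8/3 m (b=L-a=4/3):
  R_A = M₀/L = 6/4 = 3/2 kN
  R_B = -M₀/L = -6/4 = -3/2 kN
Load 2 — triangular load w₀=2 kN/m (0→w₀ over full span):
  R_A = w₀L/6 = 2·4/6 = 4/3 kN
  R_B = w₀L/3 = 2·4/3 = 8/3 kN
Load 3 — point force P=-5 kN at a=1 m (b=L-a=3):
  R_A = Pb/L = (-5)·3/4 = -15/4 kN
  R_B = Pa/L = (-5)·1/4 = -5/4 kN
Load 4 — uniform load w=15 kN/m over full span:
  R_A = wL/2 = 15·4/2 = 30 kN
  R_B = wL/2 = 15·4/2 = 30 kN
Superposition: R_A = 349/12 kN, R_B = 359/12 kN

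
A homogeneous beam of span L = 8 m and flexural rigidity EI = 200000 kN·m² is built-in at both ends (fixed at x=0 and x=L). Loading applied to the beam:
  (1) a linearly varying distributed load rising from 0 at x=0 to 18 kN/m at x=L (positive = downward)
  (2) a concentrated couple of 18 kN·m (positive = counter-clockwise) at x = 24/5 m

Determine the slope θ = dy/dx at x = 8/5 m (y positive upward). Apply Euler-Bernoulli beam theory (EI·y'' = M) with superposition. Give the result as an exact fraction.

θ(8/5) = -771/3906250 rad

Load 1 — triangular load w₀=18 kN/m (0→w₀ over full span):
  θ_1 = -w₀(2x(L-x)(L-2x)(x+2L)+x²(L-x)²)/(120LEI) = -18·(2·(8/5)·(8-(8/5))·(8-2·(8/5))·((8/5)+2·8)+(8/5)²·(8-(8/5))²)/(120·8·200000) = -336/1953125 rad
Load 2 — applied couple M₀=18 kN·m at a=24/5 m (b=L-a=16/5):
  θ_2 = (R_Ax²/2 - M_Ax)/EI  [x≤a] with R_A=81/25, M_A=144/25 = ((81/25)·(8/5)²/2 - (144/25)·(8/5))/200000 = -99/3906250 rad
Superposition: θ = Σ θ_i = -771/3906250 rad ≈ -0.000197 rad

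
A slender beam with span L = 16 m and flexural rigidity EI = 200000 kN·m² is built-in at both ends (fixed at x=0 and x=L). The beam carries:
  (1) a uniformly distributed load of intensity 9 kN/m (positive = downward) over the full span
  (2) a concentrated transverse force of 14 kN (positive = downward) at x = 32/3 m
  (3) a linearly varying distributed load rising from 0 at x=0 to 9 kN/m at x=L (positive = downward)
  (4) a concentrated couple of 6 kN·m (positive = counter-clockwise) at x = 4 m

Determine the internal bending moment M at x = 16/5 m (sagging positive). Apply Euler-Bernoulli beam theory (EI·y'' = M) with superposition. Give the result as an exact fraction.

M(16/5) = -188413/9000 kN·m

Load 1 — uniform load w=9 kN/m over full span:
  M_1 = wLx/2 - wL²/12 - wx²/2 = 9·16·(16/5)/2 - 9·16²/12 - 9·(16/5)²/2 = -192/25 kN·m
Load 2 — point force P=14 kN at a=32/3 m (b=L-a=16/3):
  M_2 = Pb²(3a+b)x/L³ - Pab²/L²  [x≤a] = 14·(16/3)²·(3·(32/3)+(16/3))·(16/5)/16³ - 14·(32/3)·(16/3)²/16² = -224/45 kN·m
Load 3 — triangular load w₀=9 kN/m (0→w₀ over full span):
  M_3 = 3w₀Lx/20 - w₀L²/30 - w₀x³/(6L) = 3·9·16·(16/5)/20 - 9·16²/30 - 9·(16/5)³/(6·16) = -1344/125 kN·m
Load 4 — applied couple M₀=6 kN·m at a=4 m (b=L-a=12):
  M_4 = R_Ax - M_A  [x≤a] with R_A=27/64, M_A=-9/8 = (27/64)·(16/5) - (-9/8) = 99/40 kN·m
Superposition: M = Σ M_i = -188413/9000 kN·m ≈ -20.934778 kN·m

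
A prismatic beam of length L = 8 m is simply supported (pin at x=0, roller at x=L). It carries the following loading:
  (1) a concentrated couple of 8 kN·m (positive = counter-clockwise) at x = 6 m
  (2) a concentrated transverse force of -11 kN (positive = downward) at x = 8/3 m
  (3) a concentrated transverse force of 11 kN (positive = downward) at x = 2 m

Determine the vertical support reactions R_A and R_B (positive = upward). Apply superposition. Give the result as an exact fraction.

R_A = 23/12 kN, R_B = -23/12 kN

Load 1 — applied couple M₀=8 kN·m at a=6 m (b=L-a=2):
  R_A = M₀/L = 8/8 = 1 kN
  R_B = -M₀/L = -8/8 = -1 kN
Load 2 — point force P=-11 kN at a=8/3 m (b=L-a=16/3):
  R_A = Pb/L = (-11)·(16/3)/8 = -22/3 kN
  R_B = Pa/L = (-11)·(8/3)/8 = -11/3 kN
Load 3 — point force P=11 kN at a=2 m (b=L-a=6):
  R_A = Pb/L = 11·6/8 = 33/4 kN
  R_B = Pa/L = 11·2/8 = 11/4 kN
Superposition: R_A = 23/12 kN, R_B = -23/12 kN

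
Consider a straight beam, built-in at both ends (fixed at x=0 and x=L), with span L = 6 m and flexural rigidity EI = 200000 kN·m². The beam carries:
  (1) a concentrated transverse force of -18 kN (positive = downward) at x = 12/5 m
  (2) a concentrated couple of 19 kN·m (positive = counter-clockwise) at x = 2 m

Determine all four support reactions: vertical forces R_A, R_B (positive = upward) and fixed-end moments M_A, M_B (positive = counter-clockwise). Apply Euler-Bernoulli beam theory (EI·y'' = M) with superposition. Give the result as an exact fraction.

R_A = -8372/1125 kN, M_A = -1944/125 kN·m, R_B = -11878/1125 kN, M_B = 6263/375 kN·m

Load 1 — point force P=-18 kN at a=12/5 m (b=L-a=18/5):
  R_A = Pb²(3a+b)/L³ = (-18)·(18/5)²·(3·(12/5)+(18/5))/6³ = -1458/125 kN
  M_A = Pab²/L² = (-18)·(12/5)·(18/5)²/6² = -1944/125 kN·m
  R_B = Pa²(a+3b)/L³ = (-18)·(12/5)²·((12/5)+3·(18/5))/6³ = -792/125 kN
  M_B = -Pa²b/L² = -(-18)·(12/5)²·(18/5)/6² = 1296/125 kN·m
Load 2 — applied couple M₀=19 kN·m at a=2 m (b=L-a=4):
  R_A = 6M₀ab/L³ = 6·19·2·4/6³ = 38/9 kN
  M_A = M₀b(2a-b)/L² = 19·4·(2·2-4)/6² = 0 kN·m
  R_B = -6M₀ab/L³ = -6·19·2·4/6³ = -38/9 kN
  M_B = M₀a(2b-a)/L² = 19·2·(2·4-2)/6² = 19/3 kN·m
Superposition: R_A = -8372/1125 kN, M_A = -1944/125 kN·m, R_B = -11878/1125 kN, M_B = 6263/375 kN·m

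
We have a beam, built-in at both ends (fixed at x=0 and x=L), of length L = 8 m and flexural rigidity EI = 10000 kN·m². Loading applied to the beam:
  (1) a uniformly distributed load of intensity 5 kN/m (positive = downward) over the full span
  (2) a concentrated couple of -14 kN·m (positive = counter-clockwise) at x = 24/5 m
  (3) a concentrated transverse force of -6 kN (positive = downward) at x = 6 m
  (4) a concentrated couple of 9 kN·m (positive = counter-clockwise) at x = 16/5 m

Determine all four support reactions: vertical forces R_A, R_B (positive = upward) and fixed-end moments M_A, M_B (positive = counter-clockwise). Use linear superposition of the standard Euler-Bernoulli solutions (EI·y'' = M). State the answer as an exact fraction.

R_A = 1453/80 kN, M_A = 1261/60 kN·m, R_B = 1267/80 kN, M_B = -1123/60 kN·m

Load 1 — uniform load w=5 kN/m over full span:
  R_A = wL/2 = 5·8/2 = 20 kN
  M_A = wL²/12 = 5·8²/12 = 80/3 kN·m
  R_B = wL/2 = 5·8/2 = 20 kN
  M_B = -wL²/12 = -5·8²/12 = -80/3 kN·m
Load 2 — applied couple M₀=-14 kN·m at a=24/5 m (b=L-a=16/5):
  R_A = 6M₀ab/L³ = 6·(-14)·(24/5)·(16/5)/8³ = -63/25 kN
  M_A = M₀b(2a-b)/L² = (-14)·(16/5)·(2·(24/5)-(16/5))/8² = -112/25 kN·m
  R_B = -6M₀ab/L³ = -6·(-14)·(24/5)·(16/5)/8³ = 63/25 kN
  M_B = M₀a(2b-a)/L² = (-14)·(24/5)·(2·(16/5)-(24/5))/8² = -42/25 kN·m
Load 3 — point force P=-6 kN at a=6 m (b=L-a=2):
  R_A = Pb²(3a+b)/L³ = (-6)·2²·(3·6+2)/8³ = -15/16 kN
  M_A = Pab²/L² = (-6)·6·2²/8² = -9/4 kN·m
  R_B = Pa²(a+3b)/L³ = (-6)·6²·(6+3·2)/8³ = -81/16 kN
  M_B = -Pa²b/L² = -(-6)·6²·2/8² = 27/4 kN·m
Load 4 — applied couple M₀=9 kN·m at a=16/5 m (b=L-a=24/5):
  R_A = 6M₀ab/L³ = 6·9·(16/5)·(24/5)/8³ = 81/50 kN
  M_A = M₀b(2a-b)/L² = 9·(24/5)·(2·(16/5)-(24/5))/8² = 27/25 kN·m
  R_B = -6M₀ab/L³ = -6·9·(16/5)·(24/5)/8³ = -81/50 kN
  M_B = M₀a(2b-a)/L² = 9·(16/5)·(2·(24/5)-(16/5))/8² = 72/25 kN·m
Superposition: R_A = 1453/80 kN, M_A = 1261/60 kN·m, R_B = 1267/80 kN, M_B = -1123/60 kN·m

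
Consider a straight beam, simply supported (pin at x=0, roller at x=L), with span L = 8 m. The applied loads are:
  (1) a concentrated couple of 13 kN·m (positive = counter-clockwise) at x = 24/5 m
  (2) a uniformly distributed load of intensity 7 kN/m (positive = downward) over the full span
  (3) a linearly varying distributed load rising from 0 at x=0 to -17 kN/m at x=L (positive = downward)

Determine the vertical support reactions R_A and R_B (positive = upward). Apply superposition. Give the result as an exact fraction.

Load 1 — applied couple M₀=13 kN·m at a=24/5 m (b=L-a=16/5):
  R_A = M₀/L = 13/8 kN
  R_B = -M₀/L = -13/8 kN
Load 2 — uniform load w=7 kN/m over full span:
  R_A = wL/2 = 7·8/2 = 28 kN
  R_B = wL/2 = 7·8/2 = 28 kN
Load 3 — triangular load w₀=-17 kN/m (0→w₀ over full span):
  R_A = w₀L/6 = (-17)·8/6 = -68/3 kN
  R_B = w₀L/3 = (-17)·8/3 = -136/3 kN
Superposition: R_A = 167/24 kN, R_B = -455/24 kN

R_A = 167/24 kN, R_B = -455/24 kN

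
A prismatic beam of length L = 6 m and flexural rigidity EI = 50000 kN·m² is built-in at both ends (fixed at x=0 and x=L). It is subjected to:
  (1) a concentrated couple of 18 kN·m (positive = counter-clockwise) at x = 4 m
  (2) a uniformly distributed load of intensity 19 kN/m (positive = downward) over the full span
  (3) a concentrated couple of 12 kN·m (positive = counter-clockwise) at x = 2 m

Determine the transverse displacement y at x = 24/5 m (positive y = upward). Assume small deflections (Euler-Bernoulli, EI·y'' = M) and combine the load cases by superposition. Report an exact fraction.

Load 1 — applied couple M₀=18 kN·m at a=4 m (b=L-a=2):
  y_1 = (R_Ax³/6 - M_Ax²/2 - M₀(x-a)²/2)/EI  [x>a] with R_A=4, M_A=6 = (4·(24/5)³/6 - 6·(24/5)²/2 - 18·((24/5)-4)²/2)/50000 = -9/390625 m
Load 2 — uniform load w=19 kN/m over full span:
  y_2 = -wx²(L-x)²/(24EI) = -19·(24/5)²·(6-(24/5))²/(24·50000) = -1026/1953125 m
Load 3 — applied couple M₀=12 kN·m at a=2 m (b=L-a=4):
  y_3 = (R_Ax³/6 - M_Ax²/2 - M₀(x-a)²/2)/EI  [x>a] with R_A=8/3, M_A=0 = ((8/3)·(24/5)³/6 - 0·(24/5)²/2 - 12·((24/5)-2)²/2)/50000 = 33/781250 m
Superposition: y = Σ y_i = -1977/3906250 m ≈ -0.000506 m

y(24/5) = -1977/3906250 m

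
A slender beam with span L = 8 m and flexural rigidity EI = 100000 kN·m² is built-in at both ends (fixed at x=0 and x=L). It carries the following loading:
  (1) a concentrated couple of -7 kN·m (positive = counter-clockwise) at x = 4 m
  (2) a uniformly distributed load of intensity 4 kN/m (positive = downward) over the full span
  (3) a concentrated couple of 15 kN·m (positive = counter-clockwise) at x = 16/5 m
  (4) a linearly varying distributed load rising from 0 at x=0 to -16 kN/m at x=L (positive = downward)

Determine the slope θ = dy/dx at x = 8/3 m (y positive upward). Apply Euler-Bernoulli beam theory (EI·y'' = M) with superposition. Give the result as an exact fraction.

Load 1 — applied couple M₀=-7 kN·m at a=4 m (b=L-a=4):
  θ_1 = (R_Ax²/2 - M_Ax)/EI  [x≤a] with R_A=-21/16, M_A=-7/4 = ((-21/16)·(8/3)²/2 - (-7/4)·(8/3))/100000 = 0 rad
Load 2 — uniform load w=4 kN/m over full span:
  θ_2 = -wx(L-x)(L-2x)/(12EI) = -4·(8/3)·(8-(8/3))·(8-2·(8/3))/(12·100000) = -32/253125 rad
Load 3 — applied couple M₀=15 kN·m at a=16/5 m (b=L-a=24/5):
  θ_3 = (R_Ax²/2 - M_Ax)/EI  [x≤a] with R_A=27/10, M_A=9/5 = ((27/10)·(8/3)²/2 - (9/5)·(8/3))/100000 = 3/62500 rad
Load 4 — triangular load w₀=-16 kN/m (0→w₀ over full span):
  θ_4 = -w₀(2x(L-x)(L-2x)(x+2L)+x²(L-x)²)/(120LEI) = -(-16)·(2·(8/3)·(8-(8/3))·(8-2·(8/3))·((8/3)+2·8)+(8/3)²·(8-(8/3))²)/(120·8·100000) = 1024/3796875 rad
Superposition: θ = Σ θ_i = 581/3037500 rad ≈ 0.000191 rad

θ(8/3) = 581/3037500 rad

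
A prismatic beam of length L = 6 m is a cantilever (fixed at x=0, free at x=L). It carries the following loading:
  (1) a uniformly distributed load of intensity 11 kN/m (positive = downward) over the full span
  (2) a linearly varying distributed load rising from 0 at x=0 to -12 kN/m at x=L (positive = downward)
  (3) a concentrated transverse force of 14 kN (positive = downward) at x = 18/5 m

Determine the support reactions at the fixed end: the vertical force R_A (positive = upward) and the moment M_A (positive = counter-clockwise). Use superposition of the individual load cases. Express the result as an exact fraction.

R_A = 44 kN, M_A = 522/5 kN·m

Load 1 — uniform load w=11 kN/m over full span:
  R_A = wL = 11·6 = 66 kN
  M_A = wL²/2 = 11·6²/2 = 198 kN·m
Load 2 — triangular load w₀=-12 kN/m (0→w₀ over full span):
  R_A = w₀L/2 = (-12)·6/2 = -36 kN
  M_A = w₀L²/3 = (-12)·6²/3 = -144 kN·m
Load 3 — point force P=14 kN at a=18/5 m (b=L-a=12/5):
  R_A = P = 14 kN
  M_A = Pa = 14·(18/5) = 252/5 kN·m
Superposition: R_A = 44 kN, M_A = 522/5 kN·m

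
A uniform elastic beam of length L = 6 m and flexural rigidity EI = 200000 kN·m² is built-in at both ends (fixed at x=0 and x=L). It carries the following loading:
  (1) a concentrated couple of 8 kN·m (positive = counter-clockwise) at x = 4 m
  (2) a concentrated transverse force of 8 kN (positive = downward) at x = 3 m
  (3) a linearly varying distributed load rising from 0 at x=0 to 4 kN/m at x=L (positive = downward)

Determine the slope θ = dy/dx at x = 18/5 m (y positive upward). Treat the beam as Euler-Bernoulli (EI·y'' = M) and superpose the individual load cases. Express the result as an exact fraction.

Load 1 — applied couple M₀=8 kN·m at a=4 m (b=L-a=2):
  θ_1 = (R_Ax²/2 - M_Ax)/EI  [x≤a] with R_A=16/9, M_A=8/3 = ((16/9)·(18/5)²/2 - (8/3)·(18/5))/200000 = 3/312500 rad
Load 2 — point force P=8 kN at a=3 m (b=L-a=3):
  θ_2 = Pa²(L-x)(2bL-(3b+a)(L-x))/(2L³EI)  [x>a] = 8·3²·(6-(18/5))·(2·3·6-(3·3+3)·(6-(18/5)))/(2·6³·200000) = 9/625000 rad
Load 3 — triangular load w₀=4 kN/m (0→w₀ over full span):
  θ_3 = -w₀(2x(L-x)(L-2x)(x+2L)+x²(L-x)²)/(120LEI) = -4·(2·(18/5)·(6-(18/5))·(6-2·(18/5))·((18/5)+2·6)+(18/5)²·(6-(18/5))²)/(120·6·200000) = 27/3906250 rad
Superposition: θ = Σ θ_i = 483/15625000 rad ≈ 0.000031 rad

θ(18/5) = 483/15625000 rad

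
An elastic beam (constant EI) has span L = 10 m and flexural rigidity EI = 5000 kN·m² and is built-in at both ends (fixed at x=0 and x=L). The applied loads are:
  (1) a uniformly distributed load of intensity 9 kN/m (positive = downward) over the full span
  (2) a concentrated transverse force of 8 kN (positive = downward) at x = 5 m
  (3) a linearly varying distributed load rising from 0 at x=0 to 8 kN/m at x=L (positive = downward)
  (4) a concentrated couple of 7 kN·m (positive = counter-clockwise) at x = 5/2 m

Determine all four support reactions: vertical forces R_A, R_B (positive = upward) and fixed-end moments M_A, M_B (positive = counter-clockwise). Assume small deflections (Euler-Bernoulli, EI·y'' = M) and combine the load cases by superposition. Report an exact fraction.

R_A = 4943/80 kN, M_A = 5297/48 kN·m, R_B = 6097/80 kN, M_B = -1965/16 kN·m

Load 1 — uniform load w=9 kN/m over full span:
  R_A = wL/2 = 9·10/2 = 45 kN
  M_A = wL²/12 = 9·10²/12 = 75 kN·m
  R_B = wL/2 = 9·10/2 = 45 kN
  M_B = -wL²/12 = -9·10²/12 = -75 kN·m
Load 2 — point force P=8 kN at a=5 m (b=L-a=5):
  R_A = Pb²(3a+b)/L³ = 8·5²·(3·5+5)/10³ = 4 kN
  M_A = Pab²/L² = 8·5·5²/10² = 10 kN·m
  R_B = Pa²(a+3b)/L³ = 8·5²·(5+3·5)/10³ = 4 kN
  M_B = -Pa²b/L² = -8·5²·5/10² = -10 kN·m
Load 3 — triangular load w₀=8 kN/m (0→w₀ over full span):
  R_A = 3w₀L/20 = 3·8·10/20 = 12 kN
  M_A = w₀L²/30 = 8·10²/30 = 80/3 kN·m
  R_B = 7w₀L/20 = 7·8·10/20 = 28 kN
  M_B = -w₀L²/20 = -8·10²/20 = -40 kN·m
Load 4 — applied couple M₀=7 kN·m at a=5/2 m (b=L-a=15/2):
  R_A = 6M₀ab/L³ = 6·7·(5/2)·(15/2)/10³ = 63/80 kN
  M_A = M₀b(2a-b)/L² = 7·(15/2)·(2·(5/2)-(15/2))/10² = -21/16 kN·m
  R_B = -6M₀ab/L³ = -6·7·(5/2)·(15/2)/10³ = -63/80 kN
  M_B = M₀a(2b-a)/L² = 7·(5/2)·(2·(15/2)-(5/2))/10² = 35/16 kN·m
Superposition: R_A = 4943/80 kN, M_A = 5297/48 kN·m, R_B = 6097/80 kN, M_B = -1965/16 kN·m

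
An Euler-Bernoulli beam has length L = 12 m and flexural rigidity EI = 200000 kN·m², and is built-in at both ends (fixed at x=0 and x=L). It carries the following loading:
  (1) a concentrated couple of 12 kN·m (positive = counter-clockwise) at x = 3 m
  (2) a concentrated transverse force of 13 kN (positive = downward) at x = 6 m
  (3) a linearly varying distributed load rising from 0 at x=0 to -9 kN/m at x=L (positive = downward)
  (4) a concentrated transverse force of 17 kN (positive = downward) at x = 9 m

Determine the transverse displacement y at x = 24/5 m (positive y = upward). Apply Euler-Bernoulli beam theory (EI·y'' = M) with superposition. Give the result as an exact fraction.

y(24/5) = 148779/390625000 m

Load 1 — applied couple M₀=12 kN·m at a=3 m (b=L-a=9):
  y_1 = (R_Ax³/6 - M_Ax²/2 - M₀(x-a)²/2)/EI  [x>a] with R_A=9/8, M_A=-9/4 = ((9/8)·(24/5)³/6 - (-9/4)·(24/5)²/2 - 12·((24/5)-3)²/2)/200000 = 1701/12500000 m
Load 2 — point force P=13 kN at a=6 m (b=L-a=6):
  y_2 = -Pb²x²(3aL-(3a+b)x)/(6L³EI)  [x≤a] = -13·6²·(24/5)²·(3·6·12-(3·6+6)·(24/5))/(6·12³·200000) = -819/1562500 m
Load 3 — triangular load w₀=-9 kN/m (0→w₀ over full span):
  y_3 = -w₀x²(L-x)²(x+2L)/(120LEI) = -(-9)·(24/5)²·(12-(24/5))²·((24/5)+2·12)/(120·12·200000) = 52488/48828125 m
Load 4 — point force P=17 kN at a=9 m (b=L-a=3):
  y_4 = -Pb²x²(3aL-(3a+b)x)/(6L³EI)  [x≤a] = -17·3²·(24/5)²·(3·9·12-(3·9+3)·(24/5))/(6·12³·200000) = -153/500000 m
Superposition: y = Σ y_i = 148779/390625000 m ≈ 0.000381 m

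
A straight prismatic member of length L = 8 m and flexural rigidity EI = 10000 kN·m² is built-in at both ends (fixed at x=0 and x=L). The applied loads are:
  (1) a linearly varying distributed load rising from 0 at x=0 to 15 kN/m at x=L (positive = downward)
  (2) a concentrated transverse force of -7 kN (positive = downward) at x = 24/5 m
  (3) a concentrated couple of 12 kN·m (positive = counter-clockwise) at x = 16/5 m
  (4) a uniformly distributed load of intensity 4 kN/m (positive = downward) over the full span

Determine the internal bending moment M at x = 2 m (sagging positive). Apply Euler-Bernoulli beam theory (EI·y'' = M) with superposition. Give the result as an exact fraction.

Load 1 — triangular load w₀=15 kN/m (0→w₀ over full span):
  M_1 = 3w₀Lx/20 - w₀L²/30 - w₀x³/(6L) = 3·15·8·2/20 - 15·8²/30 - 15·2³/(6·8) = 3/2 kN·m
Load 2 — point force P=-7 kN at a=24/5 m (b=L-a=16/5):
  M_2 = Pb²(3a+b)x/L³ - Pab²/L²  [x≤a] = (-7)·(16/5)²·(3·(24/5)+(16/5))·2/8³ - (-7)·(24/5)·(16/5)²/8² = 56/125 kN·m
Load 3 — applied couple M₀=12 kN·m at a=16/5 m (b=L-a=24/5):
  M_3 = R_Ax - M_A  [x≤a] with R_A=54/25, M_A=36/25 = (54/25)·2 - (36/25) = 72/25 kN·m
Load 4 — uniform load w=4 kN/m over full span:
  M_4 = wLx/2 - wL²/12 - wx²/2 = 4·8·2/2 - 4·8²/12 - 4·2²/2 = 8/3 kN·m
Superposition: M = Σ M_i = 5621/750 kN·m ≈ 7.494667 kN·m

M(2) = 5621/750 kN·m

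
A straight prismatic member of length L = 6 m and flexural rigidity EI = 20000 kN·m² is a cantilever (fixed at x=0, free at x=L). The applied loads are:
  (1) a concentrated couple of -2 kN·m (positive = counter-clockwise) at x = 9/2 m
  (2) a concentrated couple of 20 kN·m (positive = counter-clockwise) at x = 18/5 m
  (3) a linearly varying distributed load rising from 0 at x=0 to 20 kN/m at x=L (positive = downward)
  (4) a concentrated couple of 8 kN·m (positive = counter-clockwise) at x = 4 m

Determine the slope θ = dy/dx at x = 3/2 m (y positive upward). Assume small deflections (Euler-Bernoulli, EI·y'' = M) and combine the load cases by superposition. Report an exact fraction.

θ(3/2) = -16269/1280000 rad

Load 1 — applied couple M₀=-2 kN·m at a=9/2 m (b=L-a=3/2):
  θ_1 = M₀x/EI  [x≤a] = (-2)·(3/2)/20000 = -3/20000 rad
Load 2 — applied couple M₀=20 kN·m at a=18/5 m (b=L-a=12/5):
  θ_2 = M₀x/EI  [x≤a] = 20·(3/2)/20000 = 3/2000 rad
Load 3 — triangular load w₀=20 kN/m (0→w₀ over full span):
  θ_3 = (w₀Lx²/4-w₀L²x/3-w₀x⁴/(24L))/EI = (20·6·(3/2)²/4-20·6²·(3/2)/3-20·(3/2)⁴/(24·6))/20000 = -3753/256000 rad
Load 4 — applied couple M₀=8 kN·m at a=4 m (b=L-a=2):
  θ_4 = M₀x/EI  [x≤a] = 8·(3/2)/20000 = 3/5000 rad
Superposition: θ = Σ θ_i = -16269/1280000 rad ≈ -0.012710 rad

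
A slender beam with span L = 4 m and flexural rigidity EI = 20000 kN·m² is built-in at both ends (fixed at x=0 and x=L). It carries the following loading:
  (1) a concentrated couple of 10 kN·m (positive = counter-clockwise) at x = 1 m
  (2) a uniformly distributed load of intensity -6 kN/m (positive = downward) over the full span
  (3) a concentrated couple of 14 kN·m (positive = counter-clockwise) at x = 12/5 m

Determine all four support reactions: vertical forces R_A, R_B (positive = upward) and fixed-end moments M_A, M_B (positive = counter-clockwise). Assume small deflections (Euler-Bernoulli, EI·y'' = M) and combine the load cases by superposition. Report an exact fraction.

Load 1 — applied couple M₀=10 kN·m at a=1 m (b=L-a=3):
  R_A = 6M₀ab/L³ = 6·10·1·3/4³ = 45/16 kN
  M_A = M₀b(2a-b)/L² = 10·3·(2·1-3)/4² = -15/8 kN·m
  R_B = -6M₀ab/L³ = -6·10·1·3/4³ = -45/16 kN
  M_B = M₀a(2b-a)/L² = 10·1·(2·3-1)/4² = 25/8 kN·m
Load 2 — uniform load w=-6 kN/m over full span:
  R_A = wL/2 = (-6)·4/2 = -12 kN
  M_A = wL²/12 = (-6)·4²/12 = -8 kN·m
  R_B = wL/2 = (-6)·4/2 = -12 kN
  M_B = -wL²/12 = -(-6)·4²/12 = 8 kN·m
Load 3 — applied couple M₀=14 kN·m at a=12/5 m (b=L-a=8/5):
  R_A = 6M₀ab/L³ = 6·14·(12/5)·(8/5)/4³ = 126/25 kN
  M_A = M₀b(2a-b)/L² = 14·(8/5)·(2·(12/5)-(8/5))/4² = 112/25 kN·m
  R_B = -6M₀ab/L³ = -6·14·(12/5)·(8/5)/4³ = -126/25 kN
  M_B = M₀a(2b-a)/L² = 14·(12/5)·(2·(8/5)-(12/5))/4² = 42/25 kN·m
Superposition: R_A = -1659/400 kN, M_A = -1079/200 kN·m, R_B = -7941/400 kN, M_B = 2561/200 kN·m

R_A = -1659/400 kN, M_A = -1079/200 kN·m, R_B = -7941/400 kN, M_B = 2561/200 kN·m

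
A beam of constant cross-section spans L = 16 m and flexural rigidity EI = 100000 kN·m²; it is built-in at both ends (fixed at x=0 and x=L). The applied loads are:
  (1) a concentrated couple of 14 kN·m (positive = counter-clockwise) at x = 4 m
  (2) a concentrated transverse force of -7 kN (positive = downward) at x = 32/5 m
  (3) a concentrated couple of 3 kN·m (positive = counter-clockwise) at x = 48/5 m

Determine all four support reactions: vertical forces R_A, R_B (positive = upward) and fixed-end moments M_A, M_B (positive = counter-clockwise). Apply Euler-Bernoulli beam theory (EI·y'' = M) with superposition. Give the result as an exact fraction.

Load 1 — applied couple M₀=14 kN·m at a=4 m (b=L-a=12):
  R_A = 6M₀ab/L³ = 6·14·4·12/16³ = 63/64 kN
  M_A = M₀b(2a-b)/L² = 14·12·(2·4-12)/16² = -21/8 kN·m
  R_B = -6M₀ab/L³ = -6·14·4·12/16³ = -63/64 kN
  M_B = M₀a(2b-a)/L² = 14·4·(2·12-4)/16² = 35/8 kN·m
Load 2 — point force P=-7 kN at a=32/5 m (b=L-a=48/5):
  R_A = Pb²(3a+b)/L³ = (-7)·(48/5)²·(3·(32/5)+(48/5))/16³ = -567/125 kN
  M_A = Pab²/L² = (-7)·(32/5)·(48/5)²/16² = -2016/125 kN·m
  R_B = Pa²(a+3b)/L³ = (-7)·(32/5)²·((32/5)+3·(48/5))/16³ = -308/125 kN
  M_B = -Pa²b/L² = -(-7)·(32/5)²·(48/5)/16² = 1344/125 kN·m
Load 3 — applied couple M₀=3 kN·m at a=48/5 m (b=L-a=32/5):
  R_A = 6M₀ab/L³ = 6·3·(48/5)·(32/5)/16³ = 27/100 kN
  M_A = M₀b(2a-b)/L² = 3·(32/5)·(2·(48/5)-(32/5))/16² = 24/25 kN·m
  R_B = -6M₀ab/L³ = -6·3·(48/5)·(32/5)/16³ = -27/100 kN
  M_B = M₀a(2b-a)/L² = 3·(48/5)·(2·(32/5)-(48/5))/16² = 9/25 kN·m
Superposition: R_A = -26253/8000 kN, M_A = -17793/1000 kN·m, R_B = -29747/8000 kN, M_B = 15487/1000 kN·m

R_A = -26253/8000 kN, M_A = -17793/1000 kN·m, R_B = -29747/8000 kN, M_B = 15487/1000 kN·m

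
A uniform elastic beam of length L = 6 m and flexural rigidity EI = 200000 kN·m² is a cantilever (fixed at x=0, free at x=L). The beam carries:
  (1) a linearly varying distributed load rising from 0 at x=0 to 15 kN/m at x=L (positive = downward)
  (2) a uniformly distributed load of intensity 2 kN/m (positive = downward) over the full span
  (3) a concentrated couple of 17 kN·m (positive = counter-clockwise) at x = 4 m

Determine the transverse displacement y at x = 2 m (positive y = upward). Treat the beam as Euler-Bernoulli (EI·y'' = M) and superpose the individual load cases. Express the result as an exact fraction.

Load 1 — triangular load w₀=15 kN/m (0→w₀ over full span):
  y_1 = (w₀Lx³/12-w₀L²x²/6-w₀x⁵/(120L))/EI = (15·6·2³/12-15·6²·2²/6-15·2⁵/(120·6))/200000 = -451/300000 m
Load 2 — uniform load w=2 kN/m over full span:
  y_2 = -wx²(x²-4Lx+6L²)/(24EI) = -2·2²·(2²-4·6·2+6·6²)/(24·200000) = -43/150000 m
Load 3 — applied couple M₀=17 kN·m at a=4 m (b=L-a=2):
  y_3 = M₀x²/(2EI)  [x≤a] = 17·2²/(2·200000) = 17/100000 m
Superposition: y = Σ y_i = -81/50000 m ≈ -0.001620 m

y(2) = -81/50000 m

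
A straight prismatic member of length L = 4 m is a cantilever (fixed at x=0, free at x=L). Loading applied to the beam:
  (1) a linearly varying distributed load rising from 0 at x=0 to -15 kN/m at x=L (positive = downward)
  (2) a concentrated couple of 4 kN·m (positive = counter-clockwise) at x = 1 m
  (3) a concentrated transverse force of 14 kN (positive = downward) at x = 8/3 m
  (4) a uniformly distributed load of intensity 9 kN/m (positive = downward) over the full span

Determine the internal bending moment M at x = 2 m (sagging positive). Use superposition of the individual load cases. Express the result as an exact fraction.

Load 1 — triangular load w₀=-15 kN/m (0→w₀ over full span):
  M_1 = w₀Lx/2 - w₀L²/3 - w₀x³/(6L) = (-15)·4·2/2 - (-15)·4²/3 - (-15)·2³/(6·4) = 25 kN·m
Load 2 — applied couple M₀=4 kN·m at a=1 m (b=L-a=3):
  M_2 = 0  [x>a] = 0 kN·m
Load 3 — point force P=14 kN at a=8/3 m (b=L-a=4/3):
  M_3 = -P(a-x)  [x≤a] = -14·((8/3)-2) = -28/3 kN·m
Load 4 — uniform load w=9 kN/m over full span:
  M_4 = -w(L-x)²/2 = -9·(4-2)²/2 = -18 kN·m
Superposition: M = Σ M_i = -7/3 kN·m ≈ -2.333333 kN·m

M(2) = -7/3 kN·m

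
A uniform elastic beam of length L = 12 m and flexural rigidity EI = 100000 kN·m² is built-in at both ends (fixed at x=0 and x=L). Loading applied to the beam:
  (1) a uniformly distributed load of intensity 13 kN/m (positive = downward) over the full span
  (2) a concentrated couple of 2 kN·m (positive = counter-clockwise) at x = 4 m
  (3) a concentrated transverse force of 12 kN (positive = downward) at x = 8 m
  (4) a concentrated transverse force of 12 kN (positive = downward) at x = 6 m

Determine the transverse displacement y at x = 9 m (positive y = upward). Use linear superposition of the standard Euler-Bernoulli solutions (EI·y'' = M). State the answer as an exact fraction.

y(9) = -4023/800000 m

Load 1 — uniform load w=13 kN/m over full span:
  y_1 = -wx²(L-x)²/(24EI) = -13·9²·(12-9)²/(24·100000) = -3159/800000 m
Load 2 — applied couple M₀=2 kN·m at a=4 m (b=L-a=8):
  y_2 = (R_Ax³/6 - M_Ax²/2 - M₀(x-a)²/2)/EI  [x>a] with R_A=2/9, M_A=0 = ((2/9)·9³/6 - 0·9²/2 - 2·(9-4)²/2)/100000 = 1/50000 m
Load 3 — point force P=12 kN at a=8 m (b=L-a=4):
  y_3 = -Pa²(L-x)²(3bL-(3b+a)(L-x))/(6L³EI)  [x>a] = -12·8²·(12-9)²·(3·4·12-(3·4+8)·(12-9))/(6·12³·100000) = -7/12500 m
Load 4 — point force P=12 kN at a=6 m (b=L-a=6):
  y_4 = -Pa²(L-x)²(3bL-(3b+a)(L-x))/(6L³EI)  [x>a] = -12·6²·(12-9)²·(3·6·12-(3·6+6)·(12-9))/(6·12³·100000) = -27/50000 m
Superposition: y = Σ y_i = -4023/800000 m ≈ -0.005029 m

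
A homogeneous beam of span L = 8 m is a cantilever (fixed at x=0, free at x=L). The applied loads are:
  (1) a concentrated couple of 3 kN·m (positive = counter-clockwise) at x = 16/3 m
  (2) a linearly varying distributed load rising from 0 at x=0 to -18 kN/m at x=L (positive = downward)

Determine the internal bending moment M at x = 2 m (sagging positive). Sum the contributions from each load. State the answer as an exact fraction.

M(2) = 246 kN·m

Load 1 — applied couple M₀=3 kN·m at a=16/3 m (b=L-a=8/3):
  M_1 = M₀  [x≤a] = 3 = 3 kN·m
Load 2 — triangular load w₀=-18 kN/m (0→w₀ over full span):
  M_2 = w₀Lx/2 - w₀L²/3 - w₀x³/(6L) = (-18)·8·2/2 - (-18)·8²/3 - (-18)·2³/(6·8) = 243 kN·m
Superposition: M = Σ M_i = 246 kN·m ≈ 246.000000 kN·m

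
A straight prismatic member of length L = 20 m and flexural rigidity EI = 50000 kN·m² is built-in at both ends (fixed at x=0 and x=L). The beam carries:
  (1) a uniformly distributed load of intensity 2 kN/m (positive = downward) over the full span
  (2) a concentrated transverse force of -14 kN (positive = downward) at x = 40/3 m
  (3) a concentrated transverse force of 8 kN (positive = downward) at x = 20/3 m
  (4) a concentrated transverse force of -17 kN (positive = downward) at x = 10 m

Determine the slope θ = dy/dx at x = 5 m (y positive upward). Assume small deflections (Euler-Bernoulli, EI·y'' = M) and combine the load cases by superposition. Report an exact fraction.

Load 1 — uniform load w=2 kN/m over full span:
  θ_1 = -wx(L-x)(L-2x)/(12EI) = -2·5·(20-5)·(20-2·5)/(12·50000) = -1/400 rad
Load 2 — point force P=-14 kN at a=40/3 m (b=L-a=20/3):
  θ_2 = -Pb²x(2aL-(3a+b)x)/(2L³EI)  [x≤a] = -(-14)·(20/3)²·5·(2·(40/3)·20-(3·(40/3)+(20/3))·5)/(2·20³·50000) = 7/6000 rad
Load 3 — point force P=8 kN at a=20/3 m (b=L-a=40/3):
  θ_3 = -Pb²x(2aL-(3a+b)x)/(2L³EI)  [x≤a] = -8·(40/3)²·5·(2·(20/3)·20-(3·(20/3)+(40/3))·5)/(2·20³·50000) = -1/1125 rad
Load 4 — point force P=-17 kN at a=10 m (b=L-a=10):
  θ_4 = -Pb²x(2aL-(3a+b)x)/(2L³EI)  [x≤a] = -(-17)·10²·5·(2·10·20-(3·10+10)·5)/(2·20³·50000) = 17/8000 rad
Superposition: θ = Σ θ_i = -7/72000 rad ≈ -0.000097 rad

θ(5) = -7/72000 rad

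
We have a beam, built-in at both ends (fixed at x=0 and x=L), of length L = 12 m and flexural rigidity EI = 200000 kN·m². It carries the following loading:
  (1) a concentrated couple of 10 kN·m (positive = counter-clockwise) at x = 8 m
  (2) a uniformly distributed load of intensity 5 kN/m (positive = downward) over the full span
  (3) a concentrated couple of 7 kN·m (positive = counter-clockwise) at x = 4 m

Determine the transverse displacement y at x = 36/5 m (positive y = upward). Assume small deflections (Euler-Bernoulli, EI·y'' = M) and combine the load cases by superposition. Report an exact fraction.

Load 1 — applied couple M₀=10 kN·m at a=8 m (b=L-a=4):
  y_1 = (R_Ax³/6 - M_Ax²/2)/EI  [x≤a] with R_A=10/9, M_A=10/3 = ((10/9)·(36/5)³/6 - (10/3)·(36/5)²/2)/200000 = -27/312500 m
Load 2 — uniform load w=5 kN/m over full span:
  y_2 = -wx²(L-x)²/(24EI) = -5·(36/5)²·(12-(36/5))²/(24·200000) = -486/390625 m
Load 3 — applied couple M₀=7 kN·m at a=4 m (b=L-a=8):
  y_3 = (R_Ax³/6 - M_Ax²/2 - M₀(x-a)²/2)/EI  [x>a] with R_A=7/9, M_A=0 = ((7/9)·(36/5)³/6 - 0·(36/5)²/2 - 7·((36/5)-4)²/2)/200000 = 49/781250 m
Superposition: y = Σ y_i = -1981/1562500 m ≈ -0.001268 m

y(36/5) = -1981/1562500 m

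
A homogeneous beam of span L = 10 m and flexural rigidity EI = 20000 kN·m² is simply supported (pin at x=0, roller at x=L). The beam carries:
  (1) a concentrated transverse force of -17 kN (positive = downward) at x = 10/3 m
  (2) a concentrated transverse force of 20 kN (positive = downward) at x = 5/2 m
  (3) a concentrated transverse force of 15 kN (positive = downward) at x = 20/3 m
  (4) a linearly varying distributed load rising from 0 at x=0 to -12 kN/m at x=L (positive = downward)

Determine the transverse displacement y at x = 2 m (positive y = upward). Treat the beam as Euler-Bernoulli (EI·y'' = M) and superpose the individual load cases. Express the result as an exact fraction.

y(2) = 2388317/162000000 m

Load 1 — point force P=-17 kN at a=10/3 m (b=L-a=20/3):
  y_1 = -Pbx(L²-b²-x²)/(6LEI)  [x≤a] = -(-17)·(20/3)·2·(10²-(20/3)²-2²)/(6·10·20000) = 493/50625 m
Load 2 — point force P=20 kN at a=5/2 m (b=L-a=15/2):
  y_2 = -Pbx(L²-b²-x²)/(6LEI)  [x≤a] = -20·(15/2)·2·(10²-(15/2)²-2²)/(6·10·20000) = -159/16000 m
Load 3 — point force P=15 kN at a=20/3 m (b=L-a=10/3):
  y_3 = -Pbx(L²-b²-x²)/(6LEI)  [x≤a] = -15·(10/3)·2·(10²-(10/3)²-2²)/(6·10·20000) = -191/27000 m
Load 4 — triangular load w₀=-12 kN/m (0→w₀ over full span):
  y_4 = -w₀x(7L⁴-10L²x²+3x⁴)/(360LEI) = -(-12)·2·(7·10⁴-10·10²·2²+3·2⁴)/(360·10·20000) = 344/15625 m
Superposition: y = Σ y_i = 2388317/162000000 m ≈ 0.014743 m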